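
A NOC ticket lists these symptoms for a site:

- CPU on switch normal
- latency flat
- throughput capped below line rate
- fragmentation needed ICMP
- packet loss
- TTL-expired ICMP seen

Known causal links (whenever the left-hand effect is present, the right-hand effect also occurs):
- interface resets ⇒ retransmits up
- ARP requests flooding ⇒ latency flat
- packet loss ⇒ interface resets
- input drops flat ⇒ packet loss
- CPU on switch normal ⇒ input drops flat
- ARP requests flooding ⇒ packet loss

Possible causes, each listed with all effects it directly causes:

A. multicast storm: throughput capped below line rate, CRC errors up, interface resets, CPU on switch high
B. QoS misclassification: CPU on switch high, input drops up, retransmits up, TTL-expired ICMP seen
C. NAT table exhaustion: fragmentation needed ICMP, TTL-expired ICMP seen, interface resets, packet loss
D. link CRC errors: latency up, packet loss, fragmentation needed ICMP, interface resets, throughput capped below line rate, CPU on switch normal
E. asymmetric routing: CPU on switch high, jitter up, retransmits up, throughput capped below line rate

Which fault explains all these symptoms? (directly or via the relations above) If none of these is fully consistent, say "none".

none

Testing each hypothesis:
(A) multicast storm — CPU on switch normal NO; latency flat NO; throughput capped below line rate yes; fragmentation needed ICMP NO; packet loss NO; TTL-expired ICMP seen NO
(B) QoS misclassification — CPU on switch normal NO; latency flat NO; throughput capped below line rate NO; fragmentation needed ICMP NO; packet loss NO; TTL-expired ICMP seen yes
(C) NAT table exhaustion — does not account for CPU on switch normal, latency flat, throughput capped below line rate
(D) link CRC errors — fails on latency flat, TTL-expired ICMP seen (predicts latency up, not latency flat)
(E) asymmetric routing — fails on CPU on switch normal, latency flat, fragmentation needed ICMP, packet loss, TTL-expired ICMP seen (predicts CPU on switch high, not CPU on switch normal)
No candidate is consistent with all observations.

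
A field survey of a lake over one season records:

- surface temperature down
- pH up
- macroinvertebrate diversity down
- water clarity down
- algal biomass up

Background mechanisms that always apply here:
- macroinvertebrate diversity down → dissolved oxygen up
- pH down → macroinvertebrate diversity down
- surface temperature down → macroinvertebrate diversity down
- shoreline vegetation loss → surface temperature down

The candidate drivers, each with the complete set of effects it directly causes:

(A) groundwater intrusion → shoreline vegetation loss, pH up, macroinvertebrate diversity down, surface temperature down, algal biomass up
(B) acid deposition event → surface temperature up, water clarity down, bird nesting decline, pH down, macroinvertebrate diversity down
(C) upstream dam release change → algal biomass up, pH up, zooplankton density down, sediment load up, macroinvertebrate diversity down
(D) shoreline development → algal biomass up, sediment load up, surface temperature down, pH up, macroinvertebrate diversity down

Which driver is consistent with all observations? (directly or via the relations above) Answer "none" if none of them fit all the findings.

none

Testing each hypothesis:
(A) groundwater intrusion — does not account for water clarity down
(B) acid deposition event — surface temperature down -; pH up -; macroinvertebrate diversity down +; water clarity down +; algal biomass up -
(C) upstream dam release change — surface temperature down -; pH up +; macroinvertebrate diversity down +; water clarity down -; algal biomass up +
(D) shoreline development — does not account for water clarity down
No candidate is consistent with all observations.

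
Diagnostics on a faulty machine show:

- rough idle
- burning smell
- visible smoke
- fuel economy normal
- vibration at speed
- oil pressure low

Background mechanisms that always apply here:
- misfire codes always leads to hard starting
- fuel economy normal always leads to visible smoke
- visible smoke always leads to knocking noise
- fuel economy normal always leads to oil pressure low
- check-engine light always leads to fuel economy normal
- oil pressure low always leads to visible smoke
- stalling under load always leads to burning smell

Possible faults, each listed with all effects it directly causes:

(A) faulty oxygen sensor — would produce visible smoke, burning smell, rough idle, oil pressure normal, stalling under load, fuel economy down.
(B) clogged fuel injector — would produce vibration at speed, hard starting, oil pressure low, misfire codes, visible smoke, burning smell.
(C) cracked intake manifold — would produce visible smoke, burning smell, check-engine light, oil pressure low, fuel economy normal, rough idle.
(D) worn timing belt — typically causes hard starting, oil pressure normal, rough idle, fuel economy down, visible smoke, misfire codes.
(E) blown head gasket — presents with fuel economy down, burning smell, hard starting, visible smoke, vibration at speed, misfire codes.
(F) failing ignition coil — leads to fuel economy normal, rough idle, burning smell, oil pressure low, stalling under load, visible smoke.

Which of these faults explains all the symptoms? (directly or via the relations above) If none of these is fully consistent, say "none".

none

Checking each candidate against the observations:
(A) faulty oxygen sensor — fails on fuel economy normal, vibration at speed, oil pressure low (predicts fuel economy down, not fuel economy normal; predicts oil pressure normal, not oil pressure low)
(B) clogged fuel injector — rough idle -; burning smell +; visible smoke +; fuel economy normal -; vibration at speed +; oil pressure low +
(C) cracked intake manifold — rough idle +; burning smell +; visible smoke +; fuel economy normal +; vibration at speed -; oil pressure low +
(D) worn timing belt — fails on burning smell, fuel economy normal, vibration at speed, oil pressure low (predicts fuel economy down, not fuel economy normal; predicts oil pressure normal, not oil pressure low)
(E) blown head gasket — rough idle -; burning smell +; visible smoke +; fuel economy normal -; vibration at speed +; oil pressure low -
(F) failing ignition coil — rough idle +; burning smell +; visible smoke +; fuel economy normal +; vibration at speed -; oil pressure low +
No candidate is consistent with all observations.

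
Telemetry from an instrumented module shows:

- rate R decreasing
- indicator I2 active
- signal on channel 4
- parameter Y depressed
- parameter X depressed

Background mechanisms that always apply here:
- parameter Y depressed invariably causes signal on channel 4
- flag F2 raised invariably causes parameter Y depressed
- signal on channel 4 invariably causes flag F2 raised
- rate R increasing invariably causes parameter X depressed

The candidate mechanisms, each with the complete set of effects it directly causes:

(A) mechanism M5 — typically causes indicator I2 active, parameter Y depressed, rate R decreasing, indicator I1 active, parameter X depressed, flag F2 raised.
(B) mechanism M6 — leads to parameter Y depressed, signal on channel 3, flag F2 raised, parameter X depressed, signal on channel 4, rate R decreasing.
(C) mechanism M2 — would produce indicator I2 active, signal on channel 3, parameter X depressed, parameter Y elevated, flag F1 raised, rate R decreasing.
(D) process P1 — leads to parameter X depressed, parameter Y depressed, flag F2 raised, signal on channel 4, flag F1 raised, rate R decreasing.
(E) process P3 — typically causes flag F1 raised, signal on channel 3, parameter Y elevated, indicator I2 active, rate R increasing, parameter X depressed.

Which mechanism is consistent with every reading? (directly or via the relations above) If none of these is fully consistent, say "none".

Testing each hypothesis:
(A) mechanism M5 — rate R decreasing ✓; indicator I2 active ✓; signal on channel 4 ✓ (via parameter Y depressed → signal on channel 4); parameter Y depressed ✓; parameter X depressed ✓
(B) mechanism M6 — does not account for indicator I2 active
(C) mechanism M2 — fails on signal on channel 4, parameter Y depressed (predicts parameter Y elevated, not parameter Y depressed)
(D) process P1 — does not account for indicator I2 active
(E) process P3 — fails on rate R decreasing, signal on channel 4, parameter Y depressed (predicts rate R increasing, not rate R decreasing; predicts parameter Y elevated, not parameter Y depressed)
Only (A) is consistent with every observation.

A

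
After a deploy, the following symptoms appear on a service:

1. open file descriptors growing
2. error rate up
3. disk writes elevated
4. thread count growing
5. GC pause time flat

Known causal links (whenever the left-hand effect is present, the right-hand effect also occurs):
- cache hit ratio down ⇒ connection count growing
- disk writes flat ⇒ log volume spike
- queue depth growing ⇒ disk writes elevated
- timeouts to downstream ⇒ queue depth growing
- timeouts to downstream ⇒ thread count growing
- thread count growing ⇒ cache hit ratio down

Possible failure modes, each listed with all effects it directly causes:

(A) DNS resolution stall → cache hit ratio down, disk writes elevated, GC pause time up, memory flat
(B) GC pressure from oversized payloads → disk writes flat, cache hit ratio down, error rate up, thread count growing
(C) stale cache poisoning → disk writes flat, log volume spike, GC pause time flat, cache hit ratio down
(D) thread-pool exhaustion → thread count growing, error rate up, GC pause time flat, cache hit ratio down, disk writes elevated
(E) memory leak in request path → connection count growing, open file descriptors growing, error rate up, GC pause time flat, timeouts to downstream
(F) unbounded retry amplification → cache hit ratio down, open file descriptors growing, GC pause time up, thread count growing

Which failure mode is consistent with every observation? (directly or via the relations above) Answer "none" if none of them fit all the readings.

E

Checking each candidate against the observations:
(A) DNS resolution stall — fails on open file descriptors growing, error rate up, thread count growing, GC pause time flat (predicts GC pause time up, not GC pause time flat)
(B) GC pressure from oversized payloads — open file descriptors growing ✗; error rate up ✓; disk writes elevated ✗; thread count growing ✓; GC pause time flat ✗
(C) stale cache poisoning — open file descriptors growing ✗; error rate up ✗; disk writes elevated ✗; thread count growing ✗; GC pause time flat ✓
(D) thread-pool exhaustion — does not account for open file descriptors growing
(E) memory leak in request path — accounts for every observation (disk writes elevated through timeouts to downstream → queue depth growing → disk writes elevated)
(F) unbounded retry amplification — fails on error rate up, disk writes elevated, GC pause time flat (predicts GC pause time up, not GC pause time flat)
(E) is the only candidate with no mismatches.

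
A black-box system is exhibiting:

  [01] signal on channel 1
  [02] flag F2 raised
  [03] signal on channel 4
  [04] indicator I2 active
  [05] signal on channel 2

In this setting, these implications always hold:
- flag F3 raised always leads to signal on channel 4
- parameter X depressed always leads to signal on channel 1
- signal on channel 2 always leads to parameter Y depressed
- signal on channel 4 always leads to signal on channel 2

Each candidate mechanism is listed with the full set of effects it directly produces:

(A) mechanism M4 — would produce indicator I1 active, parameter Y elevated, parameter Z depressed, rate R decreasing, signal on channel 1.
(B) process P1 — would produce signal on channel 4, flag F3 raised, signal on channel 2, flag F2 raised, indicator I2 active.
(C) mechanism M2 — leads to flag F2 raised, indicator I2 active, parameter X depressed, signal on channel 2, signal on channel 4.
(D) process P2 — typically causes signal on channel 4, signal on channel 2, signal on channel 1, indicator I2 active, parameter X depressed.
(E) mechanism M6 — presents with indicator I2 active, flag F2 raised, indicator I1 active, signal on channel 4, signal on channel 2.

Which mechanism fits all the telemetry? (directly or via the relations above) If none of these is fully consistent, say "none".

C

Checking each candidate against the observations:
(A) mechanism M4 — does not account for flag F2 raised, signal on channel 4, indicator I2 active, signal on channel 2
(B) process P1 — signal on channel 1 NO; flag F2 raised yes; signal on channel 4 yes; indicator I2 active yes; signal on channel 2 yes
(C) mechanism M2 — signal on channel 1 yes (through parameter X depressed → signal on channel 1); flag F2 raised yes; signal on channel 4 yes; indicator I2 active yes; signal on channel 2 yes
(D) process P2 — signal on channel 1 yes; flag F2 raised NO; signal on channel 4 yes; indicator I2 active yes; signal on channel 2 yes
(E) mechanism M6 — signal on channel 1 NO; flag F2 raised yes; signal on channel 4 yes; indicator I2 active yes; signal on channel 2 yes
Only (C) is consistent with every observation.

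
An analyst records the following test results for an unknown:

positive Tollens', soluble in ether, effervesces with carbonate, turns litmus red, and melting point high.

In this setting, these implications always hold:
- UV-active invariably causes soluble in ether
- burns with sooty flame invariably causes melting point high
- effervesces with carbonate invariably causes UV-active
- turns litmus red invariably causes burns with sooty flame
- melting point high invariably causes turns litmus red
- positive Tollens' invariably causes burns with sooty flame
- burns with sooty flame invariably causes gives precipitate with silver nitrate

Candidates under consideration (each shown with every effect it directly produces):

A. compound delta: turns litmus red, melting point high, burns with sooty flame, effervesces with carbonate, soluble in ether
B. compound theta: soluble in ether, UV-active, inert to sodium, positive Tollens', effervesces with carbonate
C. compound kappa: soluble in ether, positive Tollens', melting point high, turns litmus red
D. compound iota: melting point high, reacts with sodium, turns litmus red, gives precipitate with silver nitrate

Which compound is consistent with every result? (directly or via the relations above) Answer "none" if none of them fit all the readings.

B

Checking each candidate against the observations:
(A) compound delta — positive Tollens' ✗; soluble in ether ✓; effervesces with carbonate ✓; turns litmus red ✓; melting point high ✓
(B) compound theta — positive Tollens' ✓; soluble in ether ✓; effervesces with carbonate ✓; turns litmus red ✓ (through positive Tollens' → burns with sooty flame → melting point high → turns litmus red); melting point high ✓ (through positive Tollens' → burns with sooty flame → melting point high)
(C) compound kappa — positive Tollens' ✓; soluble in ether ✓; effervesces with carbonate ✗; turns litmus red ✓; melting point high ✓
(D) compound iota — positive Tollens' ✗; soluble in ether ✗; effervesces with carbonate ✗; turns litmus red ✓; melting point high ✓
(B) alone accounts for all the evidence.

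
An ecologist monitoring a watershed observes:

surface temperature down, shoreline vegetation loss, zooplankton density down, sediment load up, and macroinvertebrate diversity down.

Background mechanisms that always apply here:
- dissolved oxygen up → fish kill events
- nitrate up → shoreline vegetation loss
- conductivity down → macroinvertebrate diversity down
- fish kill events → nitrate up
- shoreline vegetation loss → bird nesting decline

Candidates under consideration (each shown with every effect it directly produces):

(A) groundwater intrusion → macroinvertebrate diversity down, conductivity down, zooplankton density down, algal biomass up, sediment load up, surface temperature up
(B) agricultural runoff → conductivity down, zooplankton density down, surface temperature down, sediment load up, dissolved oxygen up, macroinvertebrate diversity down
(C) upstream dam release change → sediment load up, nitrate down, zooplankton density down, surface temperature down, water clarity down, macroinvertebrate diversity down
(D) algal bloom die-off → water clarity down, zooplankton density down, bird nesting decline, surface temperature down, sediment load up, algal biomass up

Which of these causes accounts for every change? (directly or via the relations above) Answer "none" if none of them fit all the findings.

B

Testing each hypothesis:
(A) groundwater intrusion — fails on surface temperature down, shoreline vegetation loss (predicts surface temperature up, not surface temperature down)
(B) agricultural runoff — surface temperature down ✓; shoreline vegetation loss ✓ (via dissolved oxygen up → fish kill events → nitrate up → shoreline vegetation loss); zooplankton density down ✓; sediment load up ✓; macroinvertebrate diversity down ✓
(C) upstream dam release change — does not account for shoreline vegetation loss
(D) algal bloom die-off — does not account for shoreline vegetation loss, macroinvertebrate diversity down
Only (B) is consistent with every observation.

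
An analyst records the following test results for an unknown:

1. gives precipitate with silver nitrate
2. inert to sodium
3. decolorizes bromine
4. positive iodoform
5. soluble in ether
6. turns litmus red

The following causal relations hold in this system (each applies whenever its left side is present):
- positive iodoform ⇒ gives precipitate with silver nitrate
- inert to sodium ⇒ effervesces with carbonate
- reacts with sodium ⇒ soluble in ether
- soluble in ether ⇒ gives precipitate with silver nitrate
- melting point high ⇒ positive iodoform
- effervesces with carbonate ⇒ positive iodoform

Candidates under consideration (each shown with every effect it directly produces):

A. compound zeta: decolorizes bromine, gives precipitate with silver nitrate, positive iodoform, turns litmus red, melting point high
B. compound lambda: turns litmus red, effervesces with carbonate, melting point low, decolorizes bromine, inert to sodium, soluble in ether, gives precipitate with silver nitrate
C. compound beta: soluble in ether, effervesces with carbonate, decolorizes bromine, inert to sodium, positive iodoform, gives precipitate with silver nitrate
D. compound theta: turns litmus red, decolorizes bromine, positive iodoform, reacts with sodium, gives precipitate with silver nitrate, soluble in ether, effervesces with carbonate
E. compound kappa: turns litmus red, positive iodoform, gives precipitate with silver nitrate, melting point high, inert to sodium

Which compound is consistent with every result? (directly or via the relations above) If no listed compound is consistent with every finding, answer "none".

B

Testing each hypothesis:
(A) compound zeta — gives precipitate with silver nitrate yes; inert to sodium NO; decolorizes bromine yes; positive iodoform yes; soluble in ether NO; turns litmus red yes
(B) compound lambda — accounts for every observation (positive iodoform via effervesces with carbonate → positive iodoform)
(C) compound beta — gives precipitate with silver nitrate yes; inert to sodium yes; decolorizes bromine yes; positive iodoform yes; soluble in ether yes; turns litmus red NO
(D) compound theta — fails on inert to sodium (predicts reacts with sodium, not inert to sodium)
(E) compound kappa — does not account for decolorizes bromine, soluble in ether
(B) alone accounts for all the evidence.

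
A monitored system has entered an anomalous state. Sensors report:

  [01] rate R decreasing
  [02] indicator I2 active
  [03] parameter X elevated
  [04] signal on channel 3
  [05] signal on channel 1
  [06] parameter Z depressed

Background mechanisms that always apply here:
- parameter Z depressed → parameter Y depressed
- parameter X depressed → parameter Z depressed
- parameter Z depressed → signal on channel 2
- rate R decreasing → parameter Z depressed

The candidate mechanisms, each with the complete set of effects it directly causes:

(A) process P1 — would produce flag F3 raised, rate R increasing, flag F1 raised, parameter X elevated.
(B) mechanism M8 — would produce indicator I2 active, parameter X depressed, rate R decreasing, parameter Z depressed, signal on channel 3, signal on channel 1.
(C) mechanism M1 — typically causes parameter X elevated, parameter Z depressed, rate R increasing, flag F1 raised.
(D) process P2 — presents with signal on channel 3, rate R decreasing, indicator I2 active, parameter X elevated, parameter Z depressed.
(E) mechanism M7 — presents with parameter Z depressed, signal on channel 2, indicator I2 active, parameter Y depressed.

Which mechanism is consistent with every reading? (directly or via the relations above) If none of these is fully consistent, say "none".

none

Checking each candidate against the observations:
(A) process P1 — fails on rate R decreasing, indicator I2 active, signal on channel 3, signal on channel 1, parameter Z depressed (predicts rate R increasing, not rate R decreasing)
(B) mechanism M8 — fails on parameter X elevated (predicts parameter X depressed, not parameter X elevated)
(C) mechanism M1 — fails on rate R decreasing, indicator I2 active, signal on channel 3, signal on channel 1 (predicts rate R increasing, not rate R decreasing)
(D) process P2 — does not account for signal on channel 1
(E) mechanism M7 — rate R decreasing ✗; indicator I2 active ✓; parameter X elevated ✗; signal on channel 3 ✗; signal on channel 1 ✗; parameter Z depressed ✓
Every candidate fails on at least one observation.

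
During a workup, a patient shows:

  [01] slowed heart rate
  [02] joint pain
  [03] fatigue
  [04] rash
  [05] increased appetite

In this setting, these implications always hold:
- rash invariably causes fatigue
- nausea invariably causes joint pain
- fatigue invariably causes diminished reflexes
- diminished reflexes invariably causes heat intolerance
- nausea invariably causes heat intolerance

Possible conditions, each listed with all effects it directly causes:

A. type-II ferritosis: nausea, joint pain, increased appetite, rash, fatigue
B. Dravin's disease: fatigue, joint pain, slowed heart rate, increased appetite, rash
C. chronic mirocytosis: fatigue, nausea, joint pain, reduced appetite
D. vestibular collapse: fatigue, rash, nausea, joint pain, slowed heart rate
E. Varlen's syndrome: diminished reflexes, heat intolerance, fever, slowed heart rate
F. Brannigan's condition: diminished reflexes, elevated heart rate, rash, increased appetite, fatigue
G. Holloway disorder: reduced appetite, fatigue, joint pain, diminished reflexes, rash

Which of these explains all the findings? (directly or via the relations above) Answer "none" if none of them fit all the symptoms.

For each candidate, compare predicted effects to what was observed:
(A) type-II ferritosis — slowed heart rate NO; joint pain yes; fatigue yes; rash yes; increased appetite yes
(B) Dravin's disease — slowed heart rate yes; joint pain yes; fatigue yes; rash yes; increased appetite yes
(C) chronic mirocytosis — fails on slowed heart rate, rash, increased appetite (predicts reduced appetite, not increased appetite)
(D) vestibular collapse — slowed heart rate yes; joint pain yes; fatigue yes; rash yes; increased appetite NO
(E) Varlen's syndrome — slowed heart rate yes; joint pain NO; fatigue NO; rash NO; increased appetite NO
(F) Brannigan's condition — fails on slowed heart rate, joint pain (predicts elevated heart rate, not slowed heart rate)
(G) Holloway disorder — fails on slowed heart rate, increased appetite (predicts reduced appetite, not increased appetite)
(B) is the only candidate with no mismatches.

B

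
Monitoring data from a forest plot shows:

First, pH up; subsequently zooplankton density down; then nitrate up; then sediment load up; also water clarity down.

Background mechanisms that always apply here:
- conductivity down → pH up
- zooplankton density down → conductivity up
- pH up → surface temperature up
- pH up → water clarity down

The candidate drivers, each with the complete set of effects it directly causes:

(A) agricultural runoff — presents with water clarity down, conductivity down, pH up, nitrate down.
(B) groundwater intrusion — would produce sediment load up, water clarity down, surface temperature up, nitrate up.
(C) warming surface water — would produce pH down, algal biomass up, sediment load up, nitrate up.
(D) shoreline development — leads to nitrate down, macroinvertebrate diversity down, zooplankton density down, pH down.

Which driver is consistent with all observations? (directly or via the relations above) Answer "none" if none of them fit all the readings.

none

For each candidate, compare predicted effects to what was observed:
(A) agricultural runoff — pH up ✓; zooplankton density down ✗; nitrate up ✗; sediment load up ✗; water clarity down ✓
(B) groundwater intrusion — does not account for pH up, zooplankton density down
(C) warming surface water — pH up ✗; zooplankton density down ✗; nitrate up ✓; sediment load up ✓; water clarity down ✗
(D) shoreline development — pH up ✗; zooplankton density down ✓; nitrate up ✗; sediment load up ✗; water clarity down ✗
Every candidate fails on at least one observation.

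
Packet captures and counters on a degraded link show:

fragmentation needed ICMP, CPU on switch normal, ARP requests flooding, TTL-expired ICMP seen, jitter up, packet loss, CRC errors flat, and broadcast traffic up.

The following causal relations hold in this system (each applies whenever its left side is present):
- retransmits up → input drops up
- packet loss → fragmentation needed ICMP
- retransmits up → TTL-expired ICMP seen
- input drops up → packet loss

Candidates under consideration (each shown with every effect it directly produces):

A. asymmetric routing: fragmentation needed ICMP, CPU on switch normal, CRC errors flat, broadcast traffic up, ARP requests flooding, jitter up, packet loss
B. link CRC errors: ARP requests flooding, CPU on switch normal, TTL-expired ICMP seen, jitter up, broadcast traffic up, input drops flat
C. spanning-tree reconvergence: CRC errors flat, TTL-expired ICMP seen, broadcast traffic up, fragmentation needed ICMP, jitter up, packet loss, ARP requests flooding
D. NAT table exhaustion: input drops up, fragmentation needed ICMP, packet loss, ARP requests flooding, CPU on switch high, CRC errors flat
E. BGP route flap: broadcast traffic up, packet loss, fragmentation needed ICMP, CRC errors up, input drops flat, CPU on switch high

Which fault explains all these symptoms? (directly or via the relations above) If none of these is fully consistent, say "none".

none

For each candidate, compare predicted effects to what was observed:
(A) asymmetric routing — fragmentation needed ICMP +; CPU on switch normal +; ARP requests flooding +; TTL-expired ICMP seen -; jitter up +; packet loss +; CRC errors flat +; broadcast traffic up +
(B) link CRC errors — fragmentation needed ICMP -; CPU on switch normal +; ARP requests flooding +; TTL-expired ICMP seen +; jitter up +; packet loss -; CRC errors flat -; broadcast traffic up +
(C) spanning-tree reconvergence — does not account for CPU on switch normal
(D) NAT table exhaustion — fragmentation needed ICMP +; CPU on switch normal -; ARP requests flooding +; TTL-expired ICMP seen -; jitter up -; packet loss +; CRC errors flat +; broadcast traffic up -
(E) BGP route flap — fragmentation needed ICMP +; CPU on switch normal -; ARP requests flooding -; TTL-expired ICMP seen -; jitter up -; packet loss +; CRC errors flat -; broadcast traffic up +
No candidate is consistent with all observations.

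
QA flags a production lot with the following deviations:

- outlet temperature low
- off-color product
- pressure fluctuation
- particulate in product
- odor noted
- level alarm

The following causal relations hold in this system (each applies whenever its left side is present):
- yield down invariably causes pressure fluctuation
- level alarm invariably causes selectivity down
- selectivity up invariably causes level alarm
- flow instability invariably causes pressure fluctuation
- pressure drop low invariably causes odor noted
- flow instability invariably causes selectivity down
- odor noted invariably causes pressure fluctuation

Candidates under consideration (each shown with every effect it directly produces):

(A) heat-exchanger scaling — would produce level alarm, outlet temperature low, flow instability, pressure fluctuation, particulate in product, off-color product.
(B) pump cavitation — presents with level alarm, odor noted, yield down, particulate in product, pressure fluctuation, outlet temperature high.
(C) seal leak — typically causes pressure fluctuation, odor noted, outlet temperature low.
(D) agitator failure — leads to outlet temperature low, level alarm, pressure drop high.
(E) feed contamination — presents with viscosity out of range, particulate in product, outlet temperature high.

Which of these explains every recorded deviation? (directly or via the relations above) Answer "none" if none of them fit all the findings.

none

Checking each candidate against the observations:
(A) heat-exchanger scaling — outlet temperature low yes; off-color product yes; pressure fluctuation yes; particulate in product yes; odor noted NO; level alarm yes
(B) pump cavitation — fails on outlet temperature low, off-color product (predicts outlet temperature high, not outlet temperature low)
(C) seal leak — does not account for off-color product, particulate in product, level alarm
(D) agitator failure — does not account for off-color product, pressure fluctuation, particulate in product, odor noted
(E) feed contamination — outlet temperature low NO; off-color product NO; pressure fluctuation NO; particulate in product yes; odor noted NO; level alarm NO
Every candidate fails on at least one observation.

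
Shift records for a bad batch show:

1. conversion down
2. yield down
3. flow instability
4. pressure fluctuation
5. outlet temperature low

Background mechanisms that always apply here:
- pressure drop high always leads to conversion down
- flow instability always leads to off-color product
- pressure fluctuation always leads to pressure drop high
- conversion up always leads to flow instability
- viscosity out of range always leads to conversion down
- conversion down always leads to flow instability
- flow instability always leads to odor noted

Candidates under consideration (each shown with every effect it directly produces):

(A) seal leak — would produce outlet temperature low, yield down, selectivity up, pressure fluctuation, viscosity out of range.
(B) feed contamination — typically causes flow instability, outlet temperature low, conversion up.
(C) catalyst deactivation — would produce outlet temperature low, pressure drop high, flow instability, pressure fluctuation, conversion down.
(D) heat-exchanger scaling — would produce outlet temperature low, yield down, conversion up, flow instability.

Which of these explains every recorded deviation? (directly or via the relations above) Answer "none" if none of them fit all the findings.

A

Checking each candidate against the observations:
(A) seal leak — conversion down ✓ (via viscosity out of range → conversion down); yield down ✓; flow instability ✓ (via viscosity out of range → conversion down → flow instability); pressure fluctuation ✓; outlet temperature low ✓
(B) feed contamination — fails on conversion down, yield down, pressure fluctuation (predicts conversion up, not conversion down)
(C) catalyst deactivation — conversion down ✓; yield down ✗; flow instability ✓; pressure fluctuation ✓; outlet temperature low ✓
(D) heat-exchanger scaling — conversion down ✗; yield down ✓; flow instability ✓; pressure fluctuation ✗; outlet temperature low ✓
Only (A) is consistent with every observation.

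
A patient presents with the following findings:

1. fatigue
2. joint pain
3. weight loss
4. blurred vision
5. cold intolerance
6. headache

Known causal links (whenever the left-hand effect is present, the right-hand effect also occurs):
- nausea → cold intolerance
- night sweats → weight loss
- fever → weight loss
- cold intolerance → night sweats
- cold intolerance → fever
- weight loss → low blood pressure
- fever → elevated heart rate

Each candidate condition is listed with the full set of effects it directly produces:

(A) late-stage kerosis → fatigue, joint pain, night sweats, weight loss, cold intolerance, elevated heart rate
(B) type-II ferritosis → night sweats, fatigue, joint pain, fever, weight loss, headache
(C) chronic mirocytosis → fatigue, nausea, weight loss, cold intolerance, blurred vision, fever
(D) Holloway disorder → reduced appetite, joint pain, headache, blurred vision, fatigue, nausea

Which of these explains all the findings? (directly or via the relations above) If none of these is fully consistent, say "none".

Testing each hypothesis:
(A) late-stage kerosis — does not account for blurred vision, headache
(B) type-II ferritosis — does not account for blurred vision, cold intolerance
(C) chronic mirocytosis — fatigue ✓; joint pain ✗; weight loss ✓; blurred vision ✓; cold intolerance ✓; headache ✗
(D) Holloway disorder — accounts for every observation (weight loss by nausea → cold intolerance → fever → weight loss)
Only (D) is consistent with every observation.

D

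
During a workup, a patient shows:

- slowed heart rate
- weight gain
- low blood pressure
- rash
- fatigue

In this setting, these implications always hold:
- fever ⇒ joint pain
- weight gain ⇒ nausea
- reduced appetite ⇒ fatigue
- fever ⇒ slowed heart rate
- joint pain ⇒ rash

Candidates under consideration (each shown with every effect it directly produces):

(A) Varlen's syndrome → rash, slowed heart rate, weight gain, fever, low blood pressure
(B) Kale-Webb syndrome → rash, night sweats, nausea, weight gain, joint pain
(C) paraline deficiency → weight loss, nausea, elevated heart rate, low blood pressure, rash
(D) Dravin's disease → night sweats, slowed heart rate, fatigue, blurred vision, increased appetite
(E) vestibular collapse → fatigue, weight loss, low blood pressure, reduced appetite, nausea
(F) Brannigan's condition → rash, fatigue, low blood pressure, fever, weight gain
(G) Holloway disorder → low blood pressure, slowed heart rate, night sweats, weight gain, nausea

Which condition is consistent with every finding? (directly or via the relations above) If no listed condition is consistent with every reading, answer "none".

F

Checking each candidate against the observations:
(A) Varlen's syndrome — slowed heart rate +; weight gain +; low blood pressure +; rash +; fatigue -
(B) Kale-Webb syndrome — does not account for slowed heart rate, low blood pressure, fatigue
(C) paraline deficiency — fails on slowed heart rate, weight gain, fatigue (predicts elevated heart rate, not slowed heart rate; predicts weight loss, not weight gain)
(D) Dravin's disease — does not account for weight gain, low blood pressure, rash
(E) vestibular collapse — slowed heart rate -; weight gain -; low blood pressure +; rash -; fatigue +
(F) Brannigan's condition — slowed heart rate + (via fever → slowed heart rate); weight gain +; low blood pressure +; rash +; fatigue +
(G) Holloway disorder — does not account for rash, fatigue
(F) is the only candidate with no mismatches.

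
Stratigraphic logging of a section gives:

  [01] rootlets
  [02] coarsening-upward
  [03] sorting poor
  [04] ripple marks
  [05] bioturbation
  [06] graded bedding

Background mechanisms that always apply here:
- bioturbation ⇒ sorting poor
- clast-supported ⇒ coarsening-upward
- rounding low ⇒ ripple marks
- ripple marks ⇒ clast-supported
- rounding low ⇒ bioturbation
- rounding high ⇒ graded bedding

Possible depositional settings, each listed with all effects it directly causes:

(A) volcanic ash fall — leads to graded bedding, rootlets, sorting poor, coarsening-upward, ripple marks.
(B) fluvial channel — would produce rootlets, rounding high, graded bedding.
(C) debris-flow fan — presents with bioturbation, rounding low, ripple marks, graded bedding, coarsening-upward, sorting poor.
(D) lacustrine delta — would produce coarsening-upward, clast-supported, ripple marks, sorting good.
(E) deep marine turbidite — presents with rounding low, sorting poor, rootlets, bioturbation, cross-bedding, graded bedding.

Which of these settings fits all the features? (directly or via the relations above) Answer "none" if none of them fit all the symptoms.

Checking each candidate against the observations:
(A) volcanic ash fall — does not account for bioturbation
(B) fluvial channel — does not account for coarsening-upward, sorting poor, ripple marks, bioturbation
(C) debris-flow fan — rootlets ✗; coarsening-upward ✓; sorting poor ✓; ripple marks ✓; bioturbation ✓; graded bedding ✓
(D) lacustrine delta — rootlets ✗; coarsening-upward ✓; sorting poor ✗; ripple marks ✓; bioturbation ✗; graded bedding ✗
(E) deep marine turbidite — accounts for every observation (coarsening-upward through rounding low → ripple marks → clast-supported → coarsening-upward)
(E) alone accounts for all the evidence.

E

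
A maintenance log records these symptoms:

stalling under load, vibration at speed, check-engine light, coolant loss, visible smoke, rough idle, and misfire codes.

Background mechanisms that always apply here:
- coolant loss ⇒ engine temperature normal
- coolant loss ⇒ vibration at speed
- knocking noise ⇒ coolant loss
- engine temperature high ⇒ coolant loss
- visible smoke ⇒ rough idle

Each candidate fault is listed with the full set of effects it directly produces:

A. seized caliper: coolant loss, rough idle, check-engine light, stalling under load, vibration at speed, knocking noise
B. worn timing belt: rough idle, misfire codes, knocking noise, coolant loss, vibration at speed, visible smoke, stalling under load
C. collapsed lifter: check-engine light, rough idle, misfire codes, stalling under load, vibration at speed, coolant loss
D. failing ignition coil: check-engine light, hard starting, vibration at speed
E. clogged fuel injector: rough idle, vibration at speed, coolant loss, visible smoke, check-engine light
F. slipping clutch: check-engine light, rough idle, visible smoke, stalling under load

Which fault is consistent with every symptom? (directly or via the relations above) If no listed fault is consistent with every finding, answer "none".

none

Per-candidate check:
(A) seized caliper — stalling under load yes; vibration at speed yes; check-engine light yes; coolant loss yes; visible smoke NO; rough idle yes; misfire codes NO
(B) worn timing belt — does not account for check-engine light
(C) collapsed lifter — does not account for visible smoke
(D) failing ignition coil — does not account for stalling under load, coolant loss, visible smoke, rough idle, misfire codes
(E) clogged fuel injector — does not account for stalling under load, misfire codes
(F) slipping clutch — stalling under load yes; vibration at speed NO; check-engine light yes; coolant loss NO; visible smoke yes; rough idle yes; misfire codes NO
No candidate is consistent with all observations.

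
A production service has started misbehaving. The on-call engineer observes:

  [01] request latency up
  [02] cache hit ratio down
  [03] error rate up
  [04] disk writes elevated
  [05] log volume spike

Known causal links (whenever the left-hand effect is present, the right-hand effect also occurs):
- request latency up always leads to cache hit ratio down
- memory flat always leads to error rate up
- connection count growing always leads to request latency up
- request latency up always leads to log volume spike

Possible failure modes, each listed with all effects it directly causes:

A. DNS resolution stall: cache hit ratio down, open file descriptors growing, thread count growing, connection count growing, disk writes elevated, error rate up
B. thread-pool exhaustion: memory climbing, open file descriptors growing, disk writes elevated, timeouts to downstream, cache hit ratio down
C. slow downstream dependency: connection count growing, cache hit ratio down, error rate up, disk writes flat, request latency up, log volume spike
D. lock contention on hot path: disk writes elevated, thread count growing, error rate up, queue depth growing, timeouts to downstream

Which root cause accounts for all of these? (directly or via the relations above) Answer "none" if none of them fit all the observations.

A

Per-candidate check:
(A) DNS resolution stall — accounts for every observation (request latency up through connection count growing → request latency up)
(B) thread-pool exhaustion — does not account for request latency up, error rate up, log volume spike
(C) slow downstream dependency — request latency up match; cache hit ratio down match; error rate up match; disk writes elevated miss; log volume spike match
(D) lock contention on hot path — request latency up miss; cache hit ratio down miss; error rate up match; disk writes elevated match; log volume spike miss
Only (A) is consistent with every observation.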